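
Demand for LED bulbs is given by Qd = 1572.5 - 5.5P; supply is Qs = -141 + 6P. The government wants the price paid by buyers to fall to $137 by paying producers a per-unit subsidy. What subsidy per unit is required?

At a buyer price of 137, quantity demanded is 1572.5 − 5.5·137 = 819.
Sellers supply 819 only when they receive Ps with -141 + 6·Ps = 819, i.e. Ps = 160.
s = Ps − Pb = 160 − 137 = 23.

Required subsidy s = $23 per unit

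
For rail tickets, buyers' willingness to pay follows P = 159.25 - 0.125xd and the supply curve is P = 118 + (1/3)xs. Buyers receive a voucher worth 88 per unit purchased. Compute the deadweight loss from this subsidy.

Pre-subsidy: 159.25 - 0.125x = 118 + (1/3)x gives x* = 90 and P* = 148.
With the rebate, buyers effectively pay Pb = Ps − 88, where Ps is the price sellers receive.
On the curves, Pb = 159.25 - 0.125x and Ps = 118 + (1/3)x; the wedge Ps − Pb = 88 gives 118 + (1/3)x − (159.25 - 0.125x) = 88, so x' = 282.
Then Pb = 159.25 − 0.125·282 = 124 and Ps = 118 + (1/3)·282 = 212.
The subsidy expands output by 282 − 90 = 192 past the efficient level; on those units the gap between marginal cost and willingness to pay runs from 0 up to 88.
DWL = ½ × 88 × 192 = 8448.

Deadweight loss = 8448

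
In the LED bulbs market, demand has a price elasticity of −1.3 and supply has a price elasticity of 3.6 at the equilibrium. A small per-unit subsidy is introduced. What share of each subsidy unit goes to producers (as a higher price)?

For a small subsidy around the equilibrium, the benefit split depends on the relative slopes, which at a point are proportional to the elasticities.
Buyer share = εs/(εs + |εd|) = 3.6/(3.6 + 1.3) = 36/49; seller share = |εd|/(εs + |εd|) = 13/49.
So producers capture 13/49 of the subsidy.

Producer share = 13/49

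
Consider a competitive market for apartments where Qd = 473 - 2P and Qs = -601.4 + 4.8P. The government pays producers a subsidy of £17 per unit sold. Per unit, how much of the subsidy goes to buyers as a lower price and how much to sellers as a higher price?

Pre-subsidy: 473 - 2P = -601.4 + 4.8P gives P* = 158, Q* = 157.
With the subsidy, sellers receive Ps = Pb + 17 for each unit, where Pb is the price buyers pay.
Supply in terms of Pb becomes Qs = -601.4 + 4.8(Pb + 17) = -519.8 + 4.8Pb. Setting this equal to demand: 473 - 2Pb = -519.8 + 4.8Pb, so Pb = 146.
Sellers receive Ps = 146 + 17 = 163; Q' = 473 − 2·146 = 181.
Buyers' price falls by P* − Pb = 158 − 146 = 12; sellers' price rises by Ps − P* = 163 − 158 = 5.

Buyers gain £12 per unit; sellers gain £5 per unit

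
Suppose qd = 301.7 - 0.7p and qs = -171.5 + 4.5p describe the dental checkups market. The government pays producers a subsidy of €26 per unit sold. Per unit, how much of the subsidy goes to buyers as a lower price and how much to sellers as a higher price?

Pre-subsidy: 301.7 - 0.7p = -171.5 + 4.5p gives p* = 91, q* = 238.
With the subsidy, sellers receive ps = pb + 26 for each unit, where pb is the price buyers pay.
Supply in terms of pb becomes qs = -171.5 + 4.5(pb + 26) = -54.5 + 4.5pb. Setting this equal to demand: 301.7 - 0.7pb = -54.5 + 4.5pb, so pb = 68.5.
Sellers receive ps = 68.5 + 26 = 94.5; q' = 301.7 − 0.7·68.5 = 253.75.
Buyers' price falls by p* − pb = 91 − 68.5 = 22.5; sellers' price rises by ps − p* = 94.5 − 91 = 3.5.

Buyers gain €22.5 per unit; sellers gain €3.5 per unit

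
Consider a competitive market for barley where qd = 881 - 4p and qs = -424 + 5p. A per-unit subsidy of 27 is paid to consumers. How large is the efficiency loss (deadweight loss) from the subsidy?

Pre-subsidy: 881 - 4p = -424 + 5p gives p* = 145, q* = 301.
With the rebate, buyers effectively pay pb = ps − 27, where ps is the price sellers receive.
Demand in terms of ps becomes qd = 881 − 4(ps − 27) = 989 - 4ps. Setting this equal to supply: 989 - 4ps = -424 + 5ps, so ps = 157.
Buyers pay pb = 157 − 27 = 130; q' = -424 + 5·157 = 361.
The subsidy expands output by 361 − 301 = 60 past the efficient level; on those units the gap between marginal cost and willingness to pay runs from 0 up to 27.
DWL = ½ × 27 × 60 = 810.

Deadweight loss = 810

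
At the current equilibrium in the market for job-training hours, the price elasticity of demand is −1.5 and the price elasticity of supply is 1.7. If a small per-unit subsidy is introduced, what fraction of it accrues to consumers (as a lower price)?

For a small subsidy around the equilibrium, the benefit split depends on the relative slopes, which at a point are proportional to the elasticities.
Buyer share = εs/(εs + |εd|) = 1.7/(1.7 + 1.5) = 0.53125; seller share = |εd|/(εs + |εd|) = 0.46875.

Consumer share = 0.53125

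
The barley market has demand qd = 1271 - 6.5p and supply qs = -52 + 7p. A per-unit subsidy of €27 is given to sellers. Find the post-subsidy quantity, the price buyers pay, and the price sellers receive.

q' = 725; buyers pay €84; sellers receive €111

Pre-subsidy: 1271 - 6.5p = -52 + 7p gives p* = 98, q* = 634.
With the subsidy, sellers receive ps = pb + 27 for each unit, where pb is the price buyers pay.
Supply in terms of pb becomes qs = -52 + 7(pb + 27) = 137 + 7pb. Setting this equal to demand: 1271 - 6.5pb = 137 + 7pb, so pb = 84.
Sellers receive ps = 84 + 27 = 111; q' = 1271 − 6.5·84 = 725.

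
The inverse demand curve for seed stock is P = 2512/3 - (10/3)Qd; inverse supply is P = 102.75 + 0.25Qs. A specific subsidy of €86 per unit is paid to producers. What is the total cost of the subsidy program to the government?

Pre-subsidy: 2512/3 - (10/3)Q = 102.75 + 0.25Q gives Q* = 205 and P* = 154.
With the subsidy, sellers receive Ps = Pb + 86 for each unit, where Pb is the price buyers pay.
On the curves, Pb = 2512/3 - (10/3)Q and Ps = 102.75 + 0.25Q; the wedge Ps − Pb = 86 gives 102.75 + 0.25Q − (2512/3 - (10/3)Q) = 86, so Q' = 229.
Then Pb = 2512/3 − (10/3)·229 = 74 and Ps = 102.75 + 0.25·229 = 160.
Government outlay = subsidy × quantity = 86 × 229 = 19694.

Government cost = €19694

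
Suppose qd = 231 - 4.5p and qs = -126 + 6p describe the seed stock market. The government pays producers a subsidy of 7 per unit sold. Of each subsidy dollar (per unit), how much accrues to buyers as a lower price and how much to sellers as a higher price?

Buyers gain 4 per unit; sellers gain 3 per unit

Pre-subsidy: 231 - 4.5p = -126 + 6p gives p* = 34, q* = 78.
With the subsidy, sellers receive ps = pb + 7 for each unit, where pb is the price buyers pay.
Supply in terms of pb becomes qs = -126 + 6(pb + 7) = -84 + 6pb. Setting this equal to demand: 231 - 4.5pb = -84 + 6pb, so pb = 30.
Sellers receive ps = 30 + 7 = 37; q' = 231 − 4.5·30 = 96.
Buyers' price falls by p* − pb = 34 − 30 = 4; sellers' price rises by ps − p* = 37 − 34 = 3.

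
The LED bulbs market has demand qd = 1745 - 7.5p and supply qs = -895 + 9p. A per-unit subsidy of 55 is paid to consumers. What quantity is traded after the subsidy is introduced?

q' = 770

Pre-subsidy: 1745 - 7.5p = -895 + 9p gives p* = 160, q* = 545.
With the rebate, buyers effectively pay pb = ps − 55, where ps is the price sellers receive.
Demand in terms of ps becomes qd = 1745 − 7.5(ps − 55) = 2157.5 - 7.5ps. Setting this equal to supply: 2157.5 - 7.5ps = -895 + 9ps, so ps = 185.
Buyers pay pb = 185 − 55 = 130; q' = -895 + 9·185 = 770.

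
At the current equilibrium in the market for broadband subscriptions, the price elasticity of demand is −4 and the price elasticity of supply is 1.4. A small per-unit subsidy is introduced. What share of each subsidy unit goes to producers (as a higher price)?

Producer share = 20/27

For a small subsidy around the equilibrium, the benefit split depends on the relative slopes, which at a point are proportional to the elasticities.
Buyer share = εs/(εs + |εd|) = 1.4/(1.4 + 4) = 7/27; seller share = |εd|/(εs + |εd|) = 20/27.
So producers capture 20/27 of the subsidy.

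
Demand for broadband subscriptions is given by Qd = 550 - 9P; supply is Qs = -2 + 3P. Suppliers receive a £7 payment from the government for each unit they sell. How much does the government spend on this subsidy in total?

Government cost = £1062.25

Pre-subsidy: 550 - 9P = -2 + 3P gives P* = 46, Q* = 136.
With the subsidy, sellers receive Ps = Pb + 7 for each unit, where Pb is the price buyers pay.
Supply in terms of Pb becomes Qs = -2 + 3(Pb + 7) = 19 + 3Pb. Setting this equal to demand: 550 - 9Pb = 19 + 3Pb, so Pb = 44.25.
Sellers receive Ps = 44.25 + 7 = 51.25; Q' = 550 − 9·44.25 = 151.75.
Government outlay = subsidy × quantity = 7 × 151.75 = 1062.25.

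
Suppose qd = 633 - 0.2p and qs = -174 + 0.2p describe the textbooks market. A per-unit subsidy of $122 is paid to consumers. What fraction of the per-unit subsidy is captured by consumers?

Pre-subsidy: 633 - 0.2p = -174 + 0.2p gives p* = 2017.5, q* = 229.5.
With the rebate, buyers effectively pay pb = ps − 122, where ps is the price sellers receive.
Demand in terms of ps becomes qd = 633 − 0.2(ps − 122) = 657.4 - 0.2ps. Setting this equal to supply: 657.4 - 0.2ps = -174 + 0.2ps, so ps = 2078.5.
Buyers pay pb = 2078.5 − 122 = 1956.5; q' = -174 + 0.2·2078.5 = 241.7.
Buyers' price falls by p* − pb = 2017.5 − 1956.5 = 61; sellers' price rises by ps − p* = 2078.5 − 2017.5 = 61.
So consumers capture 61/122 = 0.5 of each unit of subsidy.

Consumer share = 0.5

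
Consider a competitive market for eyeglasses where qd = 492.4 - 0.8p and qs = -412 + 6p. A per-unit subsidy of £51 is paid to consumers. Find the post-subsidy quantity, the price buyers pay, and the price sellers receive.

Pre-subsidy: 492.4 - 0.8p = -412 + 6p gives p* = 133, q* = 386.
With the rebate, buyers effectively pay pb = ps − 51, where ps is the price sellers receive.
Demand in terms of ps becomes qd = 492.4 − 0.8(ps − 51) = 533.2 - 0.8ps. Setting this equal to supply: 533.2 - 0.8ps = -412 + 6ps, so ps = 139.
Buyers pay pb = 139 − 51 = 88; q' = -412 + 6·139 = 422.

q' = 422; buyers pay £88; sellers receive £139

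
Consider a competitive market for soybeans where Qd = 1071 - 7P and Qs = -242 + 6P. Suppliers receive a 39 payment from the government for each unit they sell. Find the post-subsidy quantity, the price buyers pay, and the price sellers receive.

Pre-subsidy: 1071 - 7P = -242 + 6P gives P* = 101, Q* = 364.
With the subsidy, sellers receive Ps = Pb + 39 for each unit, where Pb is the price buyers pay.
Supply in terms of Pb becomes Qs = -242 + 6(Pb + 39) = -8 + 6Pb. Setting this equal to demand: 1071 - 7Pb = -8 + 6Pb, so Pb = 83.
Sellers receive Ps = 83 + 39 = 122; Q' = 1071 − 7·83 = 490.

Q' = 490; buyers pay 83; sellers receive 122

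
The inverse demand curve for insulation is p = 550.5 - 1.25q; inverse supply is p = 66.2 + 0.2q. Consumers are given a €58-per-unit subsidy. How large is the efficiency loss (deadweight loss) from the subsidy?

Deadweight loss = €1160

Pre-subsidy: 550.5 - 1.25q = 66.2 + 0.2q gives q* = 334 and p* = 133.
With the rebate, buyers effectively pay pb = ps − 58, where ps is the price sellers receive.
On the curves, pb = 550.5 - 1.25q and ps = 66.2 + 0.2q; the wedge ps − pb = 58 gives 66.2 + 0.2q − (550.5 - 1.25q) = 58, so q' = 374.
Then pb = 550.5 − 1.25·374 = 83 and ps = 66.2 + 0.2·374 = 141.
The subsidy expands output by 374 − 334 = 40 past the efficient level; on those units the gap between marginal cost and willingness to pay runs from 0 up to 58.
DWL = ½ × 58 × 40 = 1160.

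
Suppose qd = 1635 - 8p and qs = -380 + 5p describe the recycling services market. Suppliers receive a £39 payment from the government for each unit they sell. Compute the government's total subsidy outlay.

Government cost = £20085

Pre-subsidy: 1635 - 8p = -380 + 5p gives p* = 155, q* = 395.
With the subsidy, sellers receive ps = pb + 39 for each unit, where pb is the price buyers pay.
Supply in terms of pb becomes qs = -380 + 5(pb + 39) = -185 + 5pb. Setting this equal to demand: 1635 - 8pb = -185 + 5pb, so pb = 140.
Sellers receive ps = 140 + 39 = 179; q' = 1635 − 8·140 = 515.
Government outlay = subsidy × quantity = 39 × 515 = 20085.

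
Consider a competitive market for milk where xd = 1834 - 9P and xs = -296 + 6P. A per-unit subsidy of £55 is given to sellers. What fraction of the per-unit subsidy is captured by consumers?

Pre-subsidy: 1834 - 9P = -296 + 6P gives P* = 142, x* = 556.
With the subsidy, sellers receive Ps = Pb + 55 for each unit, where Pb is the price buyers pay.
Supply in terms of Pb becomes xs = -296 + 6(Pb + 55) = 34 + 6Pb. Setting this equal to demand: 1834 - 9Pb = 34 + 6Pb, so Pb = 120.
Sellers receive Ps = 120 + 55 = 175; x' = 1834 − 9·120 = 754.
Buyers' price falls by P* − Pb = 142 − 120 = 22; sellers' price rises by Ps − P* = 175 − 142 = 33.
So consumers capture 22/55 = 0.4 of each unit of subsidy.

Consumer share = 0.4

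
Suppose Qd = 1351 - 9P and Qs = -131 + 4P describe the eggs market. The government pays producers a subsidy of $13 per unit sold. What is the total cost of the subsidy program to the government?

Government cost = $4693

Pre-subsidy: 1351 - 9P = -131 + 4P gives P* = 114, Q* = 325.
With the subsidy, sellers receive Ps = Pb + 13 for each unit, where Pb is the price buyers pay.
Supply in terms of Pb becomes Qs = -131 + 4(Pb + 13) = -79 + 4Pb. Setting this equal to demand: 1351 - 9Pb = -79 + 4Pb, so Pb = 110.
Sellers receive Ps = 110 + 13 = 123; Q' = 1351 − 9·110 = 361.
Government outlay = subsidy × quantity = 13 × 361 = 4693.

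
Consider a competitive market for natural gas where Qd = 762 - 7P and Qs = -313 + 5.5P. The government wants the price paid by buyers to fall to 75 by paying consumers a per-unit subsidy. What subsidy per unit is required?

At a buyer price of 75, quantity demanded is 762 − 7·75 = 237.
Sellers supply 237 only when they receive Ps with -313 + 5.5·Ps = 237, i.e. Ps = 100.
s = Ps − Pb = 100 − 75 = 25.

Required subsidy s = 25 per unit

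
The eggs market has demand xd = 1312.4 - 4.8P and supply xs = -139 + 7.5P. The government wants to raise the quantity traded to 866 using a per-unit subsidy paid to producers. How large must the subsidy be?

Required subsidy s = 41 per unit

At x = 866, invert demand for the buyer price: Pb = (1312.4 − 866)/4.8 = 93; invert supply for the seller price: Ps = (866 − (-139))/7.5 = 134.
The subsidy must fill the gap: s = Ps − Pb = 134 − 93 = 41.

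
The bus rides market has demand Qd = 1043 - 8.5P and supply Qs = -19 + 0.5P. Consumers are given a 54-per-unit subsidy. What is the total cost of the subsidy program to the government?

Pre-subsidy: 1043 - 8.5P = -19 + 0.5P gives P* = 118, Q* = 40.
With the rebate, buyers effectively pay Pb = Ps − 54, where Ps is the price sellers receive.
Demand in terms of Ps becomes Qd = 1043 − 8.5(Ps − 54) = 1502 - 8.5Ps. Setting this equal to supply: 1502 - 8.5Ps = -19 + 0.5Ps, so Ps = 169.
Buyers pay Pb = 169 − 54 = 115; Q' = -19 + 0.5·169 = 65.5.
Government outlay = subsidy × quantity = 54 × 65.5 = 3537.

Government cost = 3537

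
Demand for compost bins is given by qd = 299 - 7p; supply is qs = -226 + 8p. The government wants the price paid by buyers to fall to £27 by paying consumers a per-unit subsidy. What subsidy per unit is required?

Required subsidy s = £15 per unit

At a buyer price of 27, quantity demanded is 299 − 7·27 = 110.
Sellers supply 110 only when they receive ps with -226 + 8·ps = 110, i.e. ps = 42.
s = ps − pb = 42 − 27 = 15.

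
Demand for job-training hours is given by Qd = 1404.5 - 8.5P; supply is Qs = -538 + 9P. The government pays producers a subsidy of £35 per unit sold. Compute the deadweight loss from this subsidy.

Deadweight loss = £2677.5

Pre-subsidy: 1404.5 - 8.5P = -538 + 9P gives P* = 111, Q* = 461.
With the subsidy, sellers receive Ps = Pb + 35 for each unit, where Pb is the price buyers pay.
Supply in terms of Pb becomes Qs = -538 + 9(Pb + 35) = -223 + 9Pb. Setting this equal to demand: 1404.5 - 8.5Pb = -223 + 9Pb, so Pb = 93.
Sellers receive Ps = 93 + 35 = 128; Q' = 1404.5 − 8.5·93 = 614.
The subsidy expands output by 614 − 461 = 153 past the efficient level; on those units the gap between marginal cost and willingness to pay runs from 0 up to 35.
DWL = ½ × 35 × 153 = 2677.5.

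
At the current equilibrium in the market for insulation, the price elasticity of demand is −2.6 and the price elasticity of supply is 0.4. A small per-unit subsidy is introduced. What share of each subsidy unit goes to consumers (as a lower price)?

Consumer share = 2/15

For a small subsidy around the equilibrium, the benefit split depends on the relative slopes, which at a point are proportional to the elasticities.
Buyer share = εs/(εs + |εd|) = 0.4/(0.4 + 2.6) = 2/15; seller share = |εd|/(εs + |εd|) = 13/15.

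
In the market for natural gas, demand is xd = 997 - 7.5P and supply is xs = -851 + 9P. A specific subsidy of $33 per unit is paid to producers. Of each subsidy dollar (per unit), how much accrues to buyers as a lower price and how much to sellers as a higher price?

Buyers gain $18 per unit; sellers gain $15 per unit

Pre-subsidy: 997 - 7.5P = -851 + 9P gives P* = 112, x* = 157.
With the subsidy, sellers receive Ps = Pb + 33 for each unit, where Pb is the price buyers pay.
Supply in terms of Pb becomes xs = -851 + 9(Pb + 33) = -554 + 9Pb. Setting this equal to demand: 997 - 7.5Pb = -554 + 9Pb, so Pb = 94.
Sellers receive Ps = 94 + 33 = 127; x' = 997 − 7.5·94 = 292.
Buyers' price falls by P* − Pb = 112 − 94 = 18; sellers' price rises by Ps − P* = 127 − 112 = 15.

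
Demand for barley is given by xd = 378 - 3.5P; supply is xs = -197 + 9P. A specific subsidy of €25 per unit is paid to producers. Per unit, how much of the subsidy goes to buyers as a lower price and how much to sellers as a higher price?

Buyers gain €18 per unit; sellers gain €7 per unit

Pre-subsidy: 378 - 3.5P = -197 + 9P gives P* = 46, x* = 217.
With the subsidy, sellers receive Ps = Pb + 25 for each unit, where Pb is the price buyers pay.
Supply in terms of Pb becomes xs = -197 + 9(Pb + 25) = 28 + 9Pb. Setting this equal to demand: 378 - 3.5Pb = 28 + 9Pb, so Pb = 28.
Sellers receive Ps = 28 + 25 = 53; x' = 378 − 3.5·28 = 280.
Buyers' price falls by P* − Pb = 46 − 28 = 18; sellers' price rises by Ps − P* = 53 − 46 = 7.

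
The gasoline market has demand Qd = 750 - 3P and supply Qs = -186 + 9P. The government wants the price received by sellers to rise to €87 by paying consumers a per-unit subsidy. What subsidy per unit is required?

At a seller price of 87, quantity supplied is -186 + 9·87 = 597.
Buyers absorb 597 only when they pay Pb with 750 − 3·Pb = 597, i.e. Pb = 51.
s = Ps − Pb = 87 − 51 = 36.

Required subsidy s = €36 per unit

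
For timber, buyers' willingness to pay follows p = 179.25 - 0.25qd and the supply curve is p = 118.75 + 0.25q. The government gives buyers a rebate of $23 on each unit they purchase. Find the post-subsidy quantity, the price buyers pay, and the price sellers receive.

q' = 167; buyers pay $137.5; sellers receive $160.5

Pre-subsidy: 179.25 - 0.25q = 118.75 + 0.25q gives q* = 121 and p* = 149.
With the rebate, buyers effectively pay pb = ps − 23, where ps is the price sellers receive.
On the curves, pb = 179.25 - 0.25q and ps = 118.75 + 0.25q; the wedge ps − pb = 23 gives 118.75 + 0.25q − (179.25 - 0.25q) = 23, so q' = 167.
Then pb = 179.25 − 0.25·167 = 137.5 and ps = 118.75 + 0.25·167 = 160.5.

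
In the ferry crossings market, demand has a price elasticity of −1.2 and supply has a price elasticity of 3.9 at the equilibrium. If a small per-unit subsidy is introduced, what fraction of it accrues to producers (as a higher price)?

For a small subsidy around the equilibrium, the benefit split depends on the relative slopes, which at a point are proportional to the elasticities.
Buyer share = εs/(εs + |εd|) = 3.9/(3.9 + 1.2) = 13/17; seller share = |εd|/(εs + |εd|) = 4/17.
So producers capture 4/17 of the subsidy.

Producer share = 4/17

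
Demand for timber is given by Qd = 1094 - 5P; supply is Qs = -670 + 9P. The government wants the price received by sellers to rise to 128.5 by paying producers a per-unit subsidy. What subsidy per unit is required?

Required subsidy s = 7 per unit

At a seller price of 128.5, quantity supplied is -670 + 9·128.5 = 486.5.
Buyers absorb 486.5 only when they pay Pb with 1094 − 5·Pb = 486.5, i.e. Pb = 121.5.
s = Ps − Pb = 128.5 − 121.5 = 7.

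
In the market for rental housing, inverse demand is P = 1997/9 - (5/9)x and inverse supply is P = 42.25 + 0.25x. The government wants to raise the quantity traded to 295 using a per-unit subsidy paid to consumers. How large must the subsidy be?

At x = 295, from the demand curve buyers pay Pb = 1997/9 − (5/9)·295 = 58; from the supply curve sellers need Ps = 42.25 + 0.25·295 = 116.
The subsidy must fill the gap: s = Ps − Pb = 116 − 58 = 58.

Required subsidy s = 58 per unit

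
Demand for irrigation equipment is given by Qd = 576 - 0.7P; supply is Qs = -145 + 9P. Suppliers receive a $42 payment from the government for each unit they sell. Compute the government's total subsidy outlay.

Pre-subsidy: 576 - 0.7P = -145 + 9P gives P* = 7210/97, Q* = 50825/97.
With the subsidy, sellers receive Ps = Pb + 42 for each unit, where Pb is the price buyers pay.
Supply in terms of Pb becomes Qs = -145 + 9(Pb + 42) = 233 + 9Pb. Setting this equal to demand: 576 - 0.7Pb = 233 + 9Pb, so Pb = 3430/97.
Sellers receive Ps = 3430/97 + 42 = 7504/97; Q' = 576 − 0.7·(3430/97) = 53471/97.
Government outlay = subsidy × quantity = 42 × 53471/97 = 2245782/97.

Government cost = 2245782/97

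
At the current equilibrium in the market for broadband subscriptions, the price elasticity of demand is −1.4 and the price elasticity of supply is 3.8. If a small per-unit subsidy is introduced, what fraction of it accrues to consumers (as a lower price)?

Consumer share = 19/26

For a small subsidy around the equilibrium, the benefit split depends on the relative slopes, which at a point are proportional to the elasticities.
Buyer share = εs/(εs + |εd|) = 3.8/(3.8 + 1.4) = 19/26; seller share = |εd|/(εs + |εd|) = 7/26.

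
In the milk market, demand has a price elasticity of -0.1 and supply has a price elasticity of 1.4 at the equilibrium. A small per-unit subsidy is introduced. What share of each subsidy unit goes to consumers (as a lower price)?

Consumer share = 14/15

For a small subsidy around the equilibrium, the benefit split depends on the relative slopes, which at a point are proportional to the elasticities.
Buyer share = εs/(εs + |εd|) = 1.4/(1.4 + 0.1) = 14/15; seller share = |εd|/(εs + |εd|) = 1/15.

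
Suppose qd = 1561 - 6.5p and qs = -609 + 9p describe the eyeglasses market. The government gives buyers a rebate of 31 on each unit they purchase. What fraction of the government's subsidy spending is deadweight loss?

DWL / government spending = 0.076171875

Pre-subsidy: 1561 - 6.5p = -609 + 9p gives p* = 140, q* = 651.
With the rebate, buyers effectively pay pb = ps − 31, where ps is the price sellers receive.
Demand in terms of ps becomes qd = 1561 − 6.5(ps − 31) = 1762.5 - 6.5ps. Setting this equal to supply: 1762.5 - 6.5ps = -609 + 9ps, so ps = 153.
Buyers pay pb = 153 − 31 = 122; q' = -609 + 9·153 = 768.
ΔCS = ½(651 + 768)(140 − 122) = 12771; ΔPS = ½(651 + 768)(153 − 140) = 9223.5.
Government spending = 31 × 768 = 23808.
DWL = ½ × 31 × (768 − 651) = 1813.5; fraction = 1813.5 / 23808 = 0.076171875.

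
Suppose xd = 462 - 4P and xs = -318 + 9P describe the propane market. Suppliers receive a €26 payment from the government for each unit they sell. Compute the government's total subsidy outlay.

Government cost = €7644

Pre-subsidy: 462 - 4P = -318 + 9P gives P* = 60, x* = 222.
With the subsidy, sellers receive Ps = Pb + 26 for each unit, where Pb is the price buyers pay.
Supply in terms of Pb becomes xs = -318 + 9(Pb + 26) = -84 + 9Pb. Setting this equal to demand: 462 - 4Pb = -84 + 9Pb, so Pb = 42.
Sellers receive Ps = 42 + 26 = 68; x' = 462 − 4·42 = 294.
Government outlay = subsidy × quantity = 26 × 294 = 7644.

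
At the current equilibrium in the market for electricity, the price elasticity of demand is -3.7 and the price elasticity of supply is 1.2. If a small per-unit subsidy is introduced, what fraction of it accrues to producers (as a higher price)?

For a small subsidy around the equilibrium, the benefit split depends on the relative slopes, which at a point are proportional to the elasticities.
Buyer share = εs/(εs + |εd|) = 1.2/(1.2 + 3.7) = 12/49; seller share = |εd|/(εs + |εd|) = 37/49.
So producers capture 37/49 of the subsidy.

Producer share = 37/49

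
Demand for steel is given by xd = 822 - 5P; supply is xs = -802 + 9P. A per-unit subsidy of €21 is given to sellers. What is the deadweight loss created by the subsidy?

Pre-subsidy: 822 - 5P = -802 + 9P gives P* = 116, x* = 242.
With the subsidy, sellers receive Ps = Pb + 21 for each unit, where Pb is the price buyers pay.
Supply in terms of Pb becomes xs = -802 + 9(Pb + 21) = -613 + 9Pb. Setting this equal to demand: 822 - 5Pb = -613 + 9Pb, so Pb = 102.5.
Sellers receive Ps = 102.5 + 21 = 123.5; x' = 822 − 5·102.5 = 309.5.
The subsidy expands output by 309.5 − 242 = 67.5 past the efficient level; on those units the gap between marginal cost and willingness to pay runs from 0 up to 21.
DWL = ½ × 21 × 67.5 = 708.75.

Deadweight loss = €708.75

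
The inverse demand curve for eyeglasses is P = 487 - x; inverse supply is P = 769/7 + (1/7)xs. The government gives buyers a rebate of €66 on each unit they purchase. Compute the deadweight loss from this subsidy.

Deadweight loss = €1905.75

Pre-subsidy: 487 - x = 769/7 + (1/7)x gives x* = 330 and P* = 157.
With the rebate, buyers effectively pay Pb = Ps − 66, where Ps is the price sellers receive.
On the curves, Pb = 487 - x and Ps = 769/7 + (1/7)x; the wedge Ps − Pb = 66 gives 769/7 + (1/7)x − (487 - x) = 66, so x' = 387.75.
Then Pb = 487 − 1·387.75 = 99.25 and Ps = 769/7 + (1/7)·387.75 = 165.25.
The subsidy expands output by 387.75 − 330 = 57.75 past the efficient level; on those units the gap between marginal cost and willingness to pay runs from 0 up to 66.
DWL = ½ × 66 × 57.75 = 1905.75.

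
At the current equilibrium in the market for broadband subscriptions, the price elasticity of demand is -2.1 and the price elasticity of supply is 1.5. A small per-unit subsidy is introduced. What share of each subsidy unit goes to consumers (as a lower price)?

Consumer share = 5/12

For a small subsidy around the equilibrium, the benefit split depends on the relative slopes, which at a point are proportional to the elasticities.
Buyer share = εs/(εs + |εd|) = 1.5/(1.5 + 2.1) = 5/12; seller share = |εd|/(εs + |εd|) = 7/12.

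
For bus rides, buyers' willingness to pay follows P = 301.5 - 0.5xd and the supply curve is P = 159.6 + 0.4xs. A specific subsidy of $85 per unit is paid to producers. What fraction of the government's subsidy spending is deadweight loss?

DWL / government spending = 425/2269

Pre-subsidy: 301.5 - 0.5x = 159.6 + 0.4x gives x* = 473/3 and P* = 668/3.
With the subsidy, sellers receive Ps = Pb + 85 for each unit, where Pb is the price buyers pay.
On the curves, Pb = 301.5 - 0.5x and Ps = 159.6 + 0.4x; the wedge Ps − Pb = 85 gives 159.6 + 0.4x − (301.5 - 0.5x) = 85, so x' = 2269/9.
Then Pb = 301.5 − 0.5·(2269/9) = 1579/9 and Ps = 159.6 + 0.4·(2269/9) = 2344/9.
ΔCS = ½(473/3 + 2269/9)(668/3 − 1579/9) = 783700/81; ΔPS = ½(473/3 + 2269/9)(2344/9 − 668/3) = 626960/81.
Government spending = 85 × 2269/9 = 192865/9.
DWL = ½ × 85 × (2269/9 − 473/3) = 36125/9; fraction = (36125/9) / (192865/9) = 425/2269.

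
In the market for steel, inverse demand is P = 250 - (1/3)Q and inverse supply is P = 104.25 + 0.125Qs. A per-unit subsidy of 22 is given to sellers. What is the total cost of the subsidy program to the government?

Government cost = 8052

Pre-subsidy: 250 - (1/3)Q = 104.25 + 0.125Q gives Q* = 318 and P* = 144.
With the subsidy, sellers receive Ps = Pb + 22 for each unit, where Pb is the price buyers pay.
On the curves, Pb = 250 - (1/3)Q and Ps = 104.25 + 0.125Q; the wedge Ps − Pb = 22 gives 104.25 + 0.125Q − (250 - (1/3)Q) = 22, so Q' = 366.
Then Pb = 250 − (1/3)·366 = 128 and Ps = 104.25 + 0.125·366 = 150.
Government outlay = subsidy × quantity = 22 × 366 = 8052.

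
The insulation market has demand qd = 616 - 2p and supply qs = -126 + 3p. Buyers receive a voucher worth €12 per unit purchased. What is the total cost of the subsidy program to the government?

Government cost = €4003.2

Pre-subsidy: 616 - 2p = -126 + 3p gives p* = 148.4, q* = 319.2.
With the rebate, buyers effectively pay pb = ps − 12, where ps is the price sellers receive.
Demand in terms of ps becomes qd = 616 − 2(ps − 12) = 640 - 2ps. Setting this equal to supply: 640 - 2ps = -126 + 3ps, so ps = 153.2.
Buyers pay pb = 153.2 − 12 = 141.2; q' = -126 + 3·153.2 = 333.6.
Government outlay = subsidy × quantity = 12 × 333.6 = 4003.2.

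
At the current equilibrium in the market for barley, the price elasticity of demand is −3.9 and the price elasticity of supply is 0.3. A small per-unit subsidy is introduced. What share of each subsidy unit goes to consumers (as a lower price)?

Consumer share = 1/14

For a small subsidy around the equilibrium, the benefit split depends on the relative slopes, which at a point are proportional to the elasticities.
Buyer share = εs/(εs + |εd|) = 0.3/(0.3 + 3.9) = 1/14; seller share = |εd|/(εs + |εd|) = 13/14.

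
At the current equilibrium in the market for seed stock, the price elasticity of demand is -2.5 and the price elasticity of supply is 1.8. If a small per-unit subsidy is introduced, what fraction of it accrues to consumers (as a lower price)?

For a small subsidy around the equilibrium, the benefit split depends on the relative slopes, which at a point are proportional to the elasticities.
Buyer share = εs/(εs + |εd|) = 1.8/(1.8 + 2.5) = 18/43; seller share = |εd|/(εs + |εd|) = 25/43.

Consumer share = 18/43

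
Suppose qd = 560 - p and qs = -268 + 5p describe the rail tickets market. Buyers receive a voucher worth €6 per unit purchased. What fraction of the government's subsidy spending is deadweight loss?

Pre-subsidy: 560 - p = -268 + 5p gives p* = 138, q* = 422.
With the rebate, buyers effectively pay pb = ps − 6, where ps is the price sellers receive.
Demand in terms of ps becomes qd = 560 − 1(ps − 6) = 566 - ps. Setting this equal to supply: 566 - ps = -268 + 5ps, so ps = 139.
Buyers pay pb = 139 − 6 = 133; q' = -268 + 5·139 = 427.
ΔCS = ½(422 + 427)(138 − 133) = 2122.5; ΔPS = ½(422 + 427)(139 − 138) = 424.5.
Government spending = 6 × 427 = 2562.
DWL = ½ × 6 × (427 − 422) = 15; fraction = 15 / 2562 = 5/854.

DWL / government spending = 5/854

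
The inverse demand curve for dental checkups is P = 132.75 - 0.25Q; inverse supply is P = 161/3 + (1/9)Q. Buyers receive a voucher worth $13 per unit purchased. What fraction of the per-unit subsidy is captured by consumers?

Consumer share = 9/13

Pre-subsidy: 132.75 - 0.25Q = 161/3 + (1/9)Q gives Q* = 219 and P* = 78.
With the rebate, buyers effectively pay Pb = Ps − 13, where Ps is the price sellers receive.
On the curves, Pb = 132.75 - 0.25Q and Ps = 161/3 + (1/9)Q; the wedge Ps − Pb = 13 gives 161/3 + (1/9)Q − (132.75 - 0.25Q) = 13, so Q' = 255.
Then Pb = 132.75 − 0.25·255 = 69 and Ps = 161/3 + (1/9)·255 = 82.
Buyers' price falls by P* − Pb = 78 − 69 = 9; sellers' price rises by Ps − P* = 82 − 78 = 4.
So consumers capture 9/13 = 9/13 of each unit of subsidy.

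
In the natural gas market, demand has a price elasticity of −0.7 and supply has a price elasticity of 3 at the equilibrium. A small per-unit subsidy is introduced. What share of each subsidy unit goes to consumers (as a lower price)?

For a small subsidy around the equilibrium, the benefit split depends on the relative slopes, which at a point are proportional to the elasticities.
Buyer share = εs/(εs + |εd|) = 3/(3 + 0.7) = 30/37; seller share = |εd|/(εs + |εd|) = 7/37.

Consumer share = 30/37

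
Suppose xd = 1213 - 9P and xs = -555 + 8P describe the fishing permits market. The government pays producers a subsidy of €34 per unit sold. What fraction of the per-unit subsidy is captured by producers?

Pre-subsidy: 1213 - 9P = -555 + 8P gives P* = 104, x* = 277.
With the subsidy, sellers receive Ps = Pb + 34 for each unit, where Pb is the price buyers pay.
Supply in terms of Pb becomes xs = -555 + 8(Pb + 34) = -283 + 8Pb. Setting this equal to demand: 1213 - 9Pb = -283 + 8Pb, so Pb = 88.
Sellers receive Ps = 88 + 34 = 122; x' = 1213 − 9·88 = 421.
Buyers' price falls by P* − Pb = 104 − 88 = 16; sellers' price rises by Ps − P* = 122 − 104 = 18.
So producers capture 18/34 = 9/17 of each unit of subsidy.

Producer share = 9/17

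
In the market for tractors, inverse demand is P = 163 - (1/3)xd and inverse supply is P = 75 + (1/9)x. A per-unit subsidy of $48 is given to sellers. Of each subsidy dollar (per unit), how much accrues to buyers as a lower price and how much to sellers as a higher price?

Buyers gain $36 per unit; sellers gain $12 per unit

Pre-subsidy: 163 - (1/3)x = 75 + (1/9)x gives x* = 198 and P* = 97.
With the subsidy, sellers receive Ps = Pb + 48 for each unit, where Pb is the price buyers pay.
On the curves, Pb = 163 - (1/3)x and Ps = 75 + (1/9)x; the wedge Ps − Pb = 48 gives 75 + (1/9)x − (163 - (1/3)x) = 48, so x' = 306.
Then Pb = 163 − (1/3)·306 = 61 and Ps = 75 + (1/9)·306 = 109.
Buyers' price falls by P* − Pb = 97 − 61 = 36; sellers' price rises by Ps − P* = 109 − 97 = 12.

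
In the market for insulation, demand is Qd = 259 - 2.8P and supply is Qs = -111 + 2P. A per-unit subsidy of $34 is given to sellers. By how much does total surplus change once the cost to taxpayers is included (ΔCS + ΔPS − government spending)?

Net change in total surplus = -2023/3

Pre-subsidy: 259 - 2.8P = -111 + 2P gives P* = 925/12, Q* = 259/6.
With the subsidy, sellers receive Ps = Pb + 34 for each unit, where Pb is the price buyers pay.
Supply in terms of Pb becomes Qs = -111 + 2(Pb + 34) = -43 + 2Pb. Setting this equal to demand: 259 - 2.8Pb = -43 + 2Pb, so Pb = 755/12.
Sellers receive Ps = 755/12 + 34 = 1163/12; Q' = 259 − 2.8·(755/12) = 497/6.
ΔCS = ½(259/6 + 497/6)(925/12 − 755/12) = 892.5; ΔPS = ½(259/6 + 497/6)(1163/12 − 925/12) = 1249.5.
Government spending = 34 × 497/6 = 8449/3.
Net change = 892.5 + 1249.5 − 8449/3 = -2023/3. The loss equals the DWL triangle ½·34·119/3.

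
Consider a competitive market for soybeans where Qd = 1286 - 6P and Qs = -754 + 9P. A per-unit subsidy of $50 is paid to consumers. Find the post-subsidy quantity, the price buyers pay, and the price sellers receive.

Q' = 650; buyers pay $106; sellers receive $156

Pre-subsidy: 1286 - 6P = -754 + 9P gives P* = 136, Q* = 470.
With the rebate, buyers effectively pay Pb = Ps − 50, where Ps is the price sellers receive.
Demand in terms of Ps becomes Qd = 1286 − 6(Ps − 50) = 1586 - 6Ps. Setting this equal to supply: 1586 - 6Ps = -754 + 9Ps, so Ps = 156.
Buyers pay Pb = 156 − 50 = 106; Q' = -754 + 9·156 = 650.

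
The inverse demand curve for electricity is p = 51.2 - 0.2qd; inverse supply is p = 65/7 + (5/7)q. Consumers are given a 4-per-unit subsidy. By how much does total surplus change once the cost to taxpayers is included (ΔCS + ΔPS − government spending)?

Pre-subsidy: 51.2 - 0.2q = 65/7 + (5/7)q gives q* = 45.84375 and p* = 42.03125.
With the rebate, buyers effectively pay pb = ps − 4, where ps is the price sellers receive.
On the curves, pb = 51.2 - 0.2q and ps = 65/7 + (5/7)q; the wedge ps − pb = 4 gives 65/7 + (5/7)q − (51.2 - 0.2q) = 4, so q' = 50.21875.
Then pb = 51.2 − 0.2·50.21875 = 41.15625 and ps = 65/7 + (5/7)·50.21875 = 45.15625.
ΔCS = ½(45.84375 + 50.21875)(42.03125 − 41.15625) = 42.02734375; ΔPS = ½(45.84375 + 50.21875)(45.15625 − 42.03125) = 150.09765625.
Government spending = 4 × 50.21875 = 200.875.
Net change = 42.02734375 + 150.09765625 − 200.875 = -8.75. The loss equals the DWL triangle ½·4·4.375.

Net change in total surplus = -8.75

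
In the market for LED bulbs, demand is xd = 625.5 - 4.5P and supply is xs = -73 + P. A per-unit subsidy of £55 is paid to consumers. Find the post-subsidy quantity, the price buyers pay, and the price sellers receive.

Pre-subsidy: 625.5 - 4.5P = -73 + P gives P* = 127, x* = 54.
With the rebate, buyers effectively pay Pb = Ps − 55, where Ps is the price sellers receive.
Demand in terms of Ps becomes xd = 625.5 − 4.5(Ps − 55) = 873 - 4.5Ps. Setting this equal to supply: 873 - 4.5Ps = -73 + Ps, so Ps = 172.
Buyers pay Pb = 172 − 55 = 117; x' = -73 + 1·172 = 99.

x' = 99; buyers pay £117; sellers receive £172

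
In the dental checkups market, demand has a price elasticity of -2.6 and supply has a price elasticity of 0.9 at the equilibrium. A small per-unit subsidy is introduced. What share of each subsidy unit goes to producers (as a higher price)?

For a small subsidy around the equilibrium, the benefit split depends on the relative slopes, which at a point are proportional to the elasticities.
Buyer share = εs/(εs + |εd|) = 0.9/(0.9 + 2.6) = 9/35; seller share = |εd|/(εs + |εd|) = 26/35.
So producers capture 26/35 of the subsidy.

Producer share = 26/35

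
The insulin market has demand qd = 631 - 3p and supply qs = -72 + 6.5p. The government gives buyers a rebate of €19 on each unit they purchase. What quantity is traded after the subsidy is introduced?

Pre-subsidy: 631 - 3p = -72 + 6.5p gives p* = 74, q* = 409.
With the rebate, buyers effectively pay pb = ps − 19, where ps is the price sellers receive.
Demand in terms of ps becomes qd = 631 − 3(ps − 19) = 688 - 3ps. Setting this equal to supply: 688 - 3ps = -72 + 6.5ps, so ps = 80.
Buyers pay pb = 80 − 19 = 61; q' = -72 + 6.5·80 = 448.

q' = 448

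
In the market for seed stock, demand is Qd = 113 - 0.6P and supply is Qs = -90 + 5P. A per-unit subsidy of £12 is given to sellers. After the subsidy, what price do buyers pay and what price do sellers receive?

Pre-subsidy: 113 - 0.6P = -90 + 5P gives P* = 36.25, Q* = 91.25.
With the subsidy, sellers receive Ps = Pb + 12 for each unit, where Pb is the price buyers pay.
Supply in terms of Pb becomes Qs = -90 + 5(Pb + 12) = -30 + 5Pb. Setting this equal to demand: 113 - 0.6Pb = -30 + 5Pb, so Pb = 715/28.
Sellers receive Ps = 715/28 + 12 = 1051/28; Q' = 113 − 0.6·(715/28) = 2735/28.

Buyers pay 715/28; sellers receive 1051/28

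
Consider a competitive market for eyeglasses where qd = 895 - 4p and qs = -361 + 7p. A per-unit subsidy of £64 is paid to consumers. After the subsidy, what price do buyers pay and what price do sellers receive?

Buyers pay 808/11; sellers receive 1512/11

Pre-subsidy: 895 - 4p = -361 + 7p gives p* = 1256/11, q* = 4821/11.
With the rebate, buyers effectively pay pb = ps − 64, where ps is the price sellers receive.
Demand in terms of ps becomes qd = 895 − 4(ps − 64) = 1151 - 4ps. Setting this equal to supply: 1151 - 4ps = -361 + 7ps, so ps = 1512/11.
Buyers pay pb = 1512/11 − 64 = 808/11; q' = -361 + 7·(1512/11) = 6613/11.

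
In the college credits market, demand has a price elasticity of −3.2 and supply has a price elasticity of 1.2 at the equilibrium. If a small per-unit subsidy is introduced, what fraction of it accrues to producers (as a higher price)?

For a small subsidy around the equilibrium, the benefit split depends on the relative slopes, which at a point are proportional to the elasticities.
Buyer share = εs/(εs + |εd|) = 1.2/(1.2 + 3.2) = 3/11; seller share = |εd|/(εs + |εd|) = 8/11.
So producers capture 8/11 of the subsidy.

Producer share = 8/11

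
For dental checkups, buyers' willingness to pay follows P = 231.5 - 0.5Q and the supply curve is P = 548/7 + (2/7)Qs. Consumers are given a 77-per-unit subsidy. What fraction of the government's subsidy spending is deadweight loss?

Pre-subsidy: 231.5 - 0.5Q = 548/7 + (2/7)Q gives Q* = 195 and P* = 134.
With the rebate, buyers effectively pay Pb = Ps − 77, where Ps is the price sellers receive.
On the curves, Pb = 231.5 - 0.5Q and Ps = 548/7 + (2/7)Q; the wedge Ps − Pb = 77 gives 548/7 + (2/7)Q − (231.5 - 0.5Q) = 77, so Q' = 293.
Then Pb = 231.5 − 0.5·293 = 85 and Ps = 548/7 + (2/7)·293 = 162.
ΔCS = ½(195 + 293)(134 − 85) = 11956; ΔPS = ½(195 + 293)(162 − 134) = 6832.
Government spending = 77 × 293 = 22561.
DWL = ½ × 77 × (293 − 195) = 3773; fraction = 3773 / 22561 = 49/293.

DWL / government spending = 49/293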